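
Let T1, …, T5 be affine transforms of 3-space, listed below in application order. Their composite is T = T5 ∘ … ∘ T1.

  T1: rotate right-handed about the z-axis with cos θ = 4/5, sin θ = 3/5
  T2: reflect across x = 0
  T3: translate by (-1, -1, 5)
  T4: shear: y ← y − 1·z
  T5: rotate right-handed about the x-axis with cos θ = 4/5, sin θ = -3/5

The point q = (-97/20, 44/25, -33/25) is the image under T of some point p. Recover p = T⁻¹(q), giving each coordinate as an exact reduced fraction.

T1 = [4/5 -3/5 0 0; 3/5 4/5 0 0; 0 0 1 0; 0 0 0 1]
T2·T1 = [-4/5 3/5 0 0; 3/5 4/5 0 0; 0 0 1 0; 0 0 0 1]
T3·…·T1 = [-4/5 3/5 0 -1; 3/5 4/5 0 -1; 0 0 1 5; 0 0 0 1]
T4·…·T1 = [-4/5 3/5 0 -1; 3/5 4/5 -1 -6; 0 0 1 5; 0 0 0 1]
T5·…·T1 = [-4/5 3/5 0 -1; 12/25 16/25 -1/5 -9/5; -9/25 -12/25 7/5 38/5; 0 0 0 1]
det M = -1; M⁻¹ = [-4/5 21/25 3/25 -1/5; 3/5 28/25 4/25 7/5; 0 3/5 4/5 -5; 0 0 0 1]
M⁻¹ · (-97/20, 44/25, -33/25)ᵀ = (5, 1/4, -5)ᵀ

p = (5, 1/4, -5)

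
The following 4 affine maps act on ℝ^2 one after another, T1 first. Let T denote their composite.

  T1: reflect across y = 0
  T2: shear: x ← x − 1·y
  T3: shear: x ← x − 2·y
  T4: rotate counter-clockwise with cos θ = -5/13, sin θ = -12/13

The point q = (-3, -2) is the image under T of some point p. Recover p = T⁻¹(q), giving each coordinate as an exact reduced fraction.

T1 = [1 0 0; 0 -1 0; 0 0 1]
T2·T1 = [1 1 0; 0 -1 0; 0 0 1]
T3·…·T1 = [1 3 0; 0 -1 0; 0 0 1]
T4·…·T1 = [-5/13 -27/13 0; -12/13 -31/13 0; 0 0 1]
det M = -1; M⁻¹ = [31/13 -27/13 0; -12/13 5/13 0; 0 0 1]
M⁻¹ · (-3, -2)ᵀ = (-3, 2)ᵀ

p = (-3, 2)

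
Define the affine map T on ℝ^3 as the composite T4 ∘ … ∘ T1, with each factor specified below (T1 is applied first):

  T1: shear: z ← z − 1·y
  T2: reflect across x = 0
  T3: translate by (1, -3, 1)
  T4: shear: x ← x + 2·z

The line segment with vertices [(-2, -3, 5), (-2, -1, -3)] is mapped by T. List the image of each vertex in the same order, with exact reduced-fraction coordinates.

T1 shear: z ← z − 1·y: (-2, -3, 5) → (-2, -3, 8); (-2, -1, -3) → (-2, -1, -2)
T2 reflect across x = 0: (-2, -3, 8) → (2, -3, 8); (-2, -1, -2) → (2, -1, -2)
T3 translate by (1, -3, 1): (2, -3, 8) → (3, -6, 9); (2, -1, -2) → (3, -4, -1)
T4 shear: x ← x + 2·z: (3, -6, 9) → (21, -6, 9); (3, -4, -1) → (1, -4, -1)

image vertices: (21, -6, 9), (1, -4, -1)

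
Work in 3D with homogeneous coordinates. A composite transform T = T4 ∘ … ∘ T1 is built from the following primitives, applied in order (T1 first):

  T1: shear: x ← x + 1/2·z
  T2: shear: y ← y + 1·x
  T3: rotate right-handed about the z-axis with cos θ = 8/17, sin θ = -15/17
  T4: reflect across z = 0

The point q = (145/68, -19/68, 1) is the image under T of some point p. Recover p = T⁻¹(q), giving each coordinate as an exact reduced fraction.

p = (7/4, 1/2, -1)

T1 = [1 0 1/2 0; 0 1 0 0; 0 0 1 0; 0 0 0 1]
T2·T1 = [1 0 1/2 0; 1 1 1/2 0; 0 0 1 0; 0 0 0 1]
T3·…·T1 = [23/17 15/17 23/34 0; -7/17 8/17 -7/34 0; 0 0 1 0; 0 0 0 1]
T4·…·T1 = [23/17 15/17 23/34 0; -7/17 8/17 -7/34 0; 0 0 -1 0; 0 0 0 1]
det M = -1; M⁻¹ = [8/17 -15/17 1/2 0; 7/17 23/17 0 0; 0 0 -1 0; 0 0 0 1]
M⁻¹ · (145/68, -19/68, 1)ᵀ = (7/4, 1/2, -1)ᵀ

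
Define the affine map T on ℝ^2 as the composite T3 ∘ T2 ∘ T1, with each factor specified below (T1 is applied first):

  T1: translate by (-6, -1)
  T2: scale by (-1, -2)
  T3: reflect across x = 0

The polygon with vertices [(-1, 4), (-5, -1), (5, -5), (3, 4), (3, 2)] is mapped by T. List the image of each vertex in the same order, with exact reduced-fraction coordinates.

image vertices: (-7, -6), (-11, 4), (-1, 12), (-3, -6), (-3, -2)

T1 translate by (-6, -1): (-1, 4) → (-7, 3); (-5, -1) → (-11, -2); (5, -5) → (-1, -6); (3, 4) → (-3, 3); (3, 2) → (-3, 1)
T2 scale by (-1, -2): (-7, 3) → (7, -6); (-11, -2) → (11, 4); (-1, -6) → (1, 12); (-3, 3) → (3, -6); (-3, 1) → (3, -2)
T3 reflect across x = 0: (7, -6) → (-7, -6); (11, 4) → (-11, 4); (1, 12) → (-1, 12); (3, -6) → (-3, -6); (3, -2) → (-3, -2)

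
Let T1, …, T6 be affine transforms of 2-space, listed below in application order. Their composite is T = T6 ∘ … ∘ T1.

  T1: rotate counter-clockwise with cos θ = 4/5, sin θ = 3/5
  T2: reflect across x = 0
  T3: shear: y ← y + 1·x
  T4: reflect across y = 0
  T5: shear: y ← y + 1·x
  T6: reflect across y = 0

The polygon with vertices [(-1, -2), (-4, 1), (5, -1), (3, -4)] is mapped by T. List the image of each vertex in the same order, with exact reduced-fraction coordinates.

T1 rotate counter-clockwise with cos θ = 4/5, sin θ = 3/5: (-1, -2) → (2/5, -11/5); (-4, 1) → (-19/5, -8/5); (5, -1) → (23/5, 11/5); (3, -4) → (24/5, -7/5)
T2 reflect across x = 0: (2/5, -11/5) → (-2/5, -11/5); (-19/5, -8/5) → (19/5, -8/5); (23/5, 11/5) → (-23/5, 11/5); (24/5, -7/5) → (-24/5, -7/5)
T3 shear: y ← y + 1·x: (-2/5, -11/5) → (-2/5, -13/5); (19/5, -8/5) → (19/5, 11/5); (-23/5, 11/5) → (-23/5, -12/5); (-24/5, -7/5) → (-24/5, -31/5)
T4 reflect across y = 0: (-2/5, -13/5) → (-2/5, 13/5); (19/5, 11/5) → (19/5, -11/5); (-23/5, -12/5) → (-23/5, 12/5); (-24/5, -31/5) → (-24/5, 31/5)
T5 shear: y ← y + 1·x: (-2/5, 13/5) → (-2/5, 11/5); (19/5, -11/5) → (19/5, 8/5); (-23/5, 12/5) → (-23/5, -11/5); (-24/5, 31/5) → (-24/5, 7/5)
T6 reflect across y = 0: (-2/5, 11/5) → (-2/5, -11/5); (19/5, 8/5) → (19/5, -8/5); (-23/5, -11/5) → (-23/5, 11/5); (-24/5, 7/5) → (-24/5, -7/5)

image vertices: (-2/5, -11/5), (19/5, -8/5), (-23/5, 11/5), (-24/5, -7/5)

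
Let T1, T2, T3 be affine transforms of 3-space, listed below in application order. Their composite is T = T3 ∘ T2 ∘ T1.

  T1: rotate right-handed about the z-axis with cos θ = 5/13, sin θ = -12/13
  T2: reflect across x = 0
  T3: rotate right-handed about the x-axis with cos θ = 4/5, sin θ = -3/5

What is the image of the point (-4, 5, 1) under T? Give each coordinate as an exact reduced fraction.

T(p) = (-40/13, 331/65, -167/65)

T1 rotate right-handed about the z-axis with cos θ = 5/13, sin θ = -12/13: (-4, 5, 1) → (40/13, 73/13, 1)
T2 reflect across x = 0: (40/13, 73/13, 1) → (-40/13, 73/13, 1)
T3 rotate right-handed about the x-axis with cos θ = 4/5, sin θ = -3/5: (-40/13, 73/13, 1) → (-40/13, 331/65, -167/65)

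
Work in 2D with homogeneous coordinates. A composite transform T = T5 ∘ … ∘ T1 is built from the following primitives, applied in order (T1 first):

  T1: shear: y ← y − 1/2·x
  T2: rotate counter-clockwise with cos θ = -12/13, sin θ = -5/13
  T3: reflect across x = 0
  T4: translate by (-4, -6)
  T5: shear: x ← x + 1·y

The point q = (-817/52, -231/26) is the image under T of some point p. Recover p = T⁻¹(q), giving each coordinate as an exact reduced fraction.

p = (-3/2, 3)

T1 = [1 0 0; -1/2 1 0; 0 0 1]
T2·T1 = [-29/26 5/13 0; 1/13 -12/13 0; 0 0 1]
T3·…·T1 = [29/26 -5/13 0; 1/13 -12/13 0; 0 0 1]
T4·…·T1 = [29/26 -5/13 -4; 1/13 -12/13 -6; 0 0 1]
T5·…·T1 = [31/26 -17/13 -10; 1/13 -12/13 -6; 0 0 1]
det M = -1; M⁻¹ = [12/13 -17/13 18/13; 1/13 -31/26 -83/13; 0 0 1]
M⁻¹ · (-817/52, -231/26)ᵀ = (-3/2, 3)ᵀ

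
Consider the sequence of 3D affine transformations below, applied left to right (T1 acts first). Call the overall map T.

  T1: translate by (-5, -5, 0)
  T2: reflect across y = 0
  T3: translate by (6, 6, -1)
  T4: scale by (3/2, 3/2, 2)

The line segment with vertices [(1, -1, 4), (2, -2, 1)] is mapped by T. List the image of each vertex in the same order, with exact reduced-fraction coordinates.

T1 translate by (-5, -5, 0): (1, -1, 4) → (-4, -6, 4); (2, -2, 1) → (-3, -7, 1)
T2 reflect across y = 0: (-4, -6, 4) → (-4, 6, 4); (-3, -7, 1) → (-3, 7, 1)
T3 translate by (6, 6, -1): (-4, 6, 4) → (2, 12, 3); (-3, 7, 1) → (3, 13, 0)
T4 scale by (3/2, 3/2, 2): (2, 12, 3) → (3, 18, 6); (3, 13, 0) → (9/2, 39/2, 0)

image vertices: (3, 18, 6), (9/2, 39/2, 0)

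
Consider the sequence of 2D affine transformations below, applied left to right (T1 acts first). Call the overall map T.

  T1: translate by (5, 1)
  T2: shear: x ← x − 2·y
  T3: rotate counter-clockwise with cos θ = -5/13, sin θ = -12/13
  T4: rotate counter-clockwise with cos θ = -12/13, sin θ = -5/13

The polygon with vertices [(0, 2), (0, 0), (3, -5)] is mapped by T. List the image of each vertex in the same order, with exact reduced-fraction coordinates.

T1 translate by (5, 1): (0, 2) → (5, 3); (0, 0) → (5, 1); (3, -5) → (8, -4)
T2 shear: x ← x − 2·y: (5, 3) → (-1, 3); (5, 1) → (3, 1); (8, -4) → (16, -4)
T3 rotate counter-clockwise with cos θ = -5/13, sin θ = -12/13: (-1, 3) → (41/13, -3/13); (3, 1) → (-3/13, -41/13); (16, -4) → (-128/13, -172/13)
T4 rotate counter-clockwise with cos θ = -12/13, sin θ = -5/13: (41/13, -3/13) → (-3, -1); (-3/13, -41/13) → (-1, 3); (-128/13, -172/13) → (4, 16)

image vertices: (-3, -1), (-1, 3), (4, 16)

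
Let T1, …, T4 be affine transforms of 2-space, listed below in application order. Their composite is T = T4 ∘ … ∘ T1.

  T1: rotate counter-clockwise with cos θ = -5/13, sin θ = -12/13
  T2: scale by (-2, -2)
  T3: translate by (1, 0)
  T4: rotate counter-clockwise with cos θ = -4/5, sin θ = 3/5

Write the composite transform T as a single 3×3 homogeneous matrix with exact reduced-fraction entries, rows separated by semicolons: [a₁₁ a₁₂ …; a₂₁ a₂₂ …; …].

T1 = [-5/13 12/13 0; -12/13 -5/13 0; 0 0 1]
T2·T1 = [10/13 -24/13 0; 24/13 10/13 0; 0 0 1]
T3·…·T1 = [10/13 -24/13 1; 24/13 10/13 0; 0 0 1]
T4·…·T1 = [-112/65 66/65 -4/5; -66/65 -112/65 3/5; 0 0 1]

T = [-112/65 66/65 -4/5; -66/65 -112/65 3/5; 0 0 1]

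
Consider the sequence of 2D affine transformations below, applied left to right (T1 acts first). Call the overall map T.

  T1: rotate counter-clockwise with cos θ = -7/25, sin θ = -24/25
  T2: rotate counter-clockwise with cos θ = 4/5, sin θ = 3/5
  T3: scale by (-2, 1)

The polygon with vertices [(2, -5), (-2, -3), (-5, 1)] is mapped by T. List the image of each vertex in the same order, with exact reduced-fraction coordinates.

image vertices: (994/125, -454/125), (878/125, 102/125), (206/125, 629/125)

T1 rotate counter-clockwise with cos θ = -7/25, sin θ = -24/25: (2, -5) → (-134/25, -13/25); (-2, -3) → (-58/25, 69/25); (-5, 1) → (59/25, 113/25)
T2 rotate counter-clockwise with cos θ = 4/5, sin θ = 3/5: (-134/25, -13/25) → (-497/125, -454/125); (-58/25, 69/25) → (-439/125, 102/125); (59/25, 113/25) → (-103/125, 629/125)
T3 scale by (-2, 1): (-497/125, -454/125) → (994/125, -454/125); (-439/125, 102/125) → (878/125, 102/125); (-103/125, 629/125) → (206/125, 629/125)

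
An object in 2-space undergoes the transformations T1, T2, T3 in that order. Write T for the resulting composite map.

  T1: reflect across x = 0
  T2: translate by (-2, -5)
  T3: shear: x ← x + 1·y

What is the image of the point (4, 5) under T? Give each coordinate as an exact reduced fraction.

T(p) = (-6, 0)

T1 reflect across x = 0: (4, 5) → (-4, 5)
T2 translate by (-2, -5): (-4, 5) → (-6, 0)
T3 shear: x ← x + 1·y: (-6, 0) → (-6, 0)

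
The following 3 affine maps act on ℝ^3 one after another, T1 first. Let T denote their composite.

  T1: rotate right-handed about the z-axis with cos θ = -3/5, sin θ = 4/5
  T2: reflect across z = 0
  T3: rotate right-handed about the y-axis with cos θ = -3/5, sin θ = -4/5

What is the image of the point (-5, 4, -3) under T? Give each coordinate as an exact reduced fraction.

T1 rotate right-handed about the z-axis with cos θ = -3/5, sin θ = 4/5: (-5, 4, -3) → (-1/5, -32/5, -3)
T2 reflect across z = 0: (-1/5, -32/5, -3) → (-1/5, -32/5, 3)
T3 rotate right-handed about the y-axis with cos θ = -3/5, sin θ = -4/5: (-1/5, -32/5, 3) → (-57/25, -32/5, -49/25)

T(p) = (-57/25, -32/5, -49/25)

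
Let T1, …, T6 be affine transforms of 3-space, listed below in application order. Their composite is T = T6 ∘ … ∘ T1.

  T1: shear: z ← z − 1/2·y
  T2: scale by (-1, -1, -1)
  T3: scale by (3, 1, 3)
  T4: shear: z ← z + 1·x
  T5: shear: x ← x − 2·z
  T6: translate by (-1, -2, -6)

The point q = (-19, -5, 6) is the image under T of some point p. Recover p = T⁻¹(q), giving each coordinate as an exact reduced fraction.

T1 = [1 0 0 0; 0 1 0 0; 0 -1/2 1 0; 0 0 0 1]
T2·T1 = [-1 0 0 0; 0 -1 0 0; 0 1/2 -1 0; 0 0 0 1]
T3·…·T1 = [-3 0 0 0; 0 -1 0 0; 0 3/2 -3 0; 0 0 0 1]
T4·…·T1 = [-3 0 0 0; 0 -1 0 0; -3 3/2 -3 0; 0 0 0 1]
T5·…·T1 = [3 -3 6 0; 0 -1 0 0; -3 3/2 -3 0; 0 0 0 1]
T6·…·T1 = [3 -3 6 -1; 0 -1 0 -2; -3 3/2 -3 -6; 0 0 0 1]
det M = -9; M⁻¹ = [-1/3 0 -2/3 -13/3; 0 -1 0 -2; 1/3 -1/2 1/3 4/3; 0 0 0 1]
M⁻¹ · (-19, -5, 6)ᵀ = (-2, 3, -1/2)ᵀ

p = (-2, 3, -1/2)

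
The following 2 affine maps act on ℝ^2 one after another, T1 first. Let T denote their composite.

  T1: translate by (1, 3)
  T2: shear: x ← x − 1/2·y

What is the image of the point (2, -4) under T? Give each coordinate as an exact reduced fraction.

T1 translate by (1, 3): (2, -4) → (3, -1)
T2 shear: x ← x − 1/2·y: (3, -1) → (7/2, -1)

T(p) = (7/2, -1)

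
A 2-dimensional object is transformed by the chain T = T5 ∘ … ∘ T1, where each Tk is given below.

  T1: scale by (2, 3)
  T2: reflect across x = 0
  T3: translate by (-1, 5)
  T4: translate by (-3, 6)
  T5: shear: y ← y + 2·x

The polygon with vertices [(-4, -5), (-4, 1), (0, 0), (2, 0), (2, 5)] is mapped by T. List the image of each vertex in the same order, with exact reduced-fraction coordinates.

T1 scale by (2, 3): (-4, -5) → (-8, -15); (-4, 1) → (-8, 3); (0, 0) → (0, 0); (2, 0) → (4, 0); (2, 5) → (4, 15)
T2 reflect across x = 0: (-8, -15) → (8, -15); (-8, 3) → (8, 3); (0, 0) → (0, 0); (4, 0) → (-4, 0); (4, 15) → (-4, 15)
T3 translate by (-1, 5): (8, -15) → (7, -10); (8, 3) → (7, 8); (0, 0) → (-1, 5); (-4, 0) → (-5, 5); (-4, 15) → (-5, 20)
T4 translate by (-3, 6): (7, -10) → (4, -4); (7, 8) → (4, 14); (-1, 5) → (-4, 11); (-5, 5) → (-8, 11); (-5, 20) → (-8, 26)
T5 shear: y ← y + 2·x: (4, -4) → (4, 4); (4, 14) → (4, 22); (-4, 11) → (-4, 3); (-8, 11) → (-8, -5); (-8, 26) → (-8, 10)

image vertices: (4, 4), (4, 22), (-4, 3), (-8, -5), (-8, 10)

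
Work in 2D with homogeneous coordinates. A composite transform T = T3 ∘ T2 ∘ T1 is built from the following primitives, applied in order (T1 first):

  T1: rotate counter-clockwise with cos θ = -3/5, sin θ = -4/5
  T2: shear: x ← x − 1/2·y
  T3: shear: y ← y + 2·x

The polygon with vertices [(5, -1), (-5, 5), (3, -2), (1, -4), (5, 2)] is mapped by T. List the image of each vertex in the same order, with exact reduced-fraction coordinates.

T1 rotate counter-clockwise with cos θ = -3/5, sin θ = -4/5: (5, -1) → (-19/5, -17/5); (-5, 5) → (7, 1); (3, -2) → (-17/5, -6/5); (1, -4) → (-19/5, 8/5); (5, 2) → (-7/5, -26/5)
T2 shear: x ← x − 1/2·y: (-19/5, -17/5) → (-21/10, -17/5); (7, 1) → (13/2, 1); (-17/5, -6/5) → (-14/5, -6/5); (-19/5, 8/5) → (-23/5, 8/5); (-7/5, -26/5) → (6/5, -26/5)
T3 shear: y ← y + 2·x: (-21/10, -17/5) → (-21/10, -38/5); (13/2, 1) → (13/2, 14); (-14/5, -6/5) → (-14/5, -34/5); (-23/5, 8/5) → (-23/5, -38/5); (6/5, -26/5) → (6/5, -14/5)

image vertices: (-21/10, -38/5), (13/2, 14), (-14/5, -34/5), (-23/5, -38/5), (6/5, -14/5)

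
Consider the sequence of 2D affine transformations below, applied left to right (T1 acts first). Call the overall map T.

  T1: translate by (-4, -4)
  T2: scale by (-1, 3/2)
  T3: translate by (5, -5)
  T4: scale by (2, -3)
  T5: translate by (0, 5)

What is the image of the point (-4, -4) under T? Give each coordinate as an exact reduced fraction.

T1 translate by (-4, -4): (-4, -4) → (-8, -8)
T2 scale by (-1, 3/2): (-8, -8) → (8, -12)
T3 translate by (5, -5): (8, -12) → (13, -17)
T4 scale by (2, -3): (13, -17) → (26, 51)
T5 translate by (0, 5): (26, 51) → (26, 56)

T(p) = (26, 56)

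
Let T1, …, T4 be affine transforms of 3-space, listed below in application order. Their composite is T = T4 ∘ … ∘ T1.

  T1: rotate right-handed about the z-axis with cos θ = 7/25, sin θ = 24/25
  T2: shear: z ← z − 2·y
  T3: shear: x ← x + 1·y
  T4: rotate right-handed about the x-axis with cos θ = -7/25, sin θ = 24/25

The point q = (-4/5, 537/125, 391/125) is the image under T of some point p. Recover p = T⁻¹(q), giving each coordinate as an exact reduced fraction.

T1 = [7/25 -24/25 0 0; 24/25 7/25 0 0; 0 0 1 0; 0 0 0 1]
T2·T1 = [7/25 -24/25 0 0; 24/25 7/25 0 0; -48/25 -14/25 1 0; 0 0 0 1]
T3·…·T1 = [31/25 -17/25 0 0; 24/25 7/25 0 0; -48/25 -14/25 1 0; 0 0 0 1]
T4·…·T1 = [31/25 -17/25 0 0; 984/625 287/625 -24/25 0; 912/625 266/625 -7/25 0; 0 0 0 1]
det M = 1; M⁻¹ = [7/25 -119/625 408/625 0; -24/25 -217/625 744/625 0; 0 -38/25 41/25 0; 0 0 0 1]
M⁻¹ · (-4/5, 537/125, 391/125)ᵀ = (1, 3, -7/5)ᵀ

p = (1, 3, -7/5)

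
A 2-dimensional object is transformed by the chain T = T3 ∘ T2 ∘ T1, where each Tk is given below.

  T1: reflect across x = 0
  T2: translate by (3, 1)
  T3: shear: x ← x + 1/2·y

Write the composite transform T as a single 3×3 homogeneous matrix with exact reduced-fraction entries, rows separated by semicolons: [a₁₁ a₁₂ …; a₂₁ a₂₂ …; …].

T = [-1 1/2 7/2; 0 1 1; 0 0 1]

T1 = [-1 0 0; 0 1 0; 0 0 1]
T2·T1 = [-1 0 3; 0 1 1; 0 0 1]
T3·…·T1 = [-1 1/2 7/2; 0 1 1; 0 0 1]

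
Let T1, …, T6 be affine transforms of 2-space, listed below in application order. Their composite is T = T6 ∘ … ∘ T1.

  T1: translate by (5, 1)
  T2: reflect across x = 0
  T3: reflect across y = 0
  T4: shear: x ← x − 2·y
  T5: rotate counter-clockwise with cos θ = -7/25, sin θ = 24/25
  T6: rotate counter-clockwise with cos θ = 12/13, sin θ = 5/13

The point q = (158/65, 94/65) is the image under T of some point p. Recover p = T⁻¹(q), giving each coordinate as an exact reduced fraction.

p = (1, 9/5)

T1 = [1 0 5; 0 1 1; 0 0 1]
T2·T1 = [-1 0 -5; 0 1 1; 0 0 1]
T3·…·T1 = [-1 0 -5; 0 -1 -1; 0 0 1]
T4·…·T1 = [-1 2 -3; 0 -1 -1; 0 0 1]
T5·…·T1 = [7/25 2/5 9/5; -24/25 11/5 -13/5; 0 0 1]
T6·…·T1 = [204/325 -31/65 173/65; -253/325 142/65 -111/65; 0 0 1]
det M = 1; M⁻¹ = [142/65 31/65 -5; 253/325 204/325 -1; 0 0 1]
M⁻¹ · (158/65, 94/65)ᵀ = (1, 9/5)ᵀ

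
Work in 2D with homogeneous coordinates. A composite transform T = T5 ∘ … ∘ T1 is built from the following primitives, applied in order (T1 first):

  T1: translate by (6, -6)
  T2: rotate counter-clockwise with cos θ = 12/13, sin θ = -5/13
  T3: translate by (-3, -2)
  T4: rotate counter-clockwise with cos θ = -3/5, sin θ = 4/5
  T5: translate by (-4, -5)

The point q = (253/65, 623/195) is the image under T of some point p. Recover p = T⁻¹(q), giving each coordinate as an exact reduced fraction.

p = (2, -2/3)

T1 = [1 0 6; 0 1 -6; 0 0 1]
T2·T1 = [12/13 5/13 42/13; -5/13 12/13 -102/13; 0 0 1]
T3·…·T1 = [12/13 5/13 3/13; -5/13 12/13 -128/13; 0 0 1]
T4·…·T1 = [-16/65 -63/65 503/65; 63/65 -16/65 396/65; 0 0 1]
T5·…·T1 = [-16/65 -63/65 243/65; 63/65 -16/65 71/65; 0 0 1]
det M = 1; M⁻¹ = [-16/65 63/65 -9/65; -63/65 -16/65 253/65; 0 0 1]
M⁻¹ · (253/65, 623/195)ᵀ = (2, -2/3)ᵀ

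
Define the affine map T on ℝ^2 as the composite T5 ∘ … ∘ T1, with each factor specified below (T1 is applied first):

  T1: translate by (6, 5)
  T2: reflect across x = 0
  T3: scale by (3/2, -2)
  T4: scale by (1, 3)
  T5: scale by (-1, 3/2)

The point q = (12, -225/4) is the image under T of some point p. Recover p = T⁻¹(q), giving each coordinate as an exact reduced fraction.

p = (2, 5/4)

T1 = [1 0 6; 0 1 5; 0 0 1]
T2·T1 = [-1 0 -6; 0 1 5; 0 0 1]
T3·…·T1 = [-3/2 0 -9; 0 -2 -10; 0 0 1]
T4·…·T1 = [-3/2 0 -9; 0 -6 -30; 0 0 1]
T5·…·T1 = [3/2 0 9; 0 -9 -45; 0 0 1]
det M = -27/2; M⁻¹ = [2/3 0 -6; 0 -1/9 -5; 0 0 1]
M⁻¹ · (12, -225/4)ᵀ = (2, 5/4)ᵀ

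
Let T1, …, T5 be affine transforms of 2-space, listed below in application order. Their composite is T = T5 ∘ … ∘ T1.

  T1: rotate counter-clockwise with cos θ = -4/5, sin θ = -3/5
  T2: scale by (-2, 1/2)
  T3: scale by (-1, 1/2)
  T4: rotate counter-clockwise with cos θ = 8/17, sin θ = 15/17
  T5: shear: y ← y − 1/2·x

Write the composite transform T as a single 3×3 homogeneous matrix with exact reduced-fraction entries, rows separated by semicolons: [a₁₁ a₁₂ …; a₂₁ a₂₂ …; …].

T = [-211/340 63/85 0; -797/680 101/170 0; 0 0 1]

T1 = [-4/5 3/5 0; -3/5 -4/5 0; 0 0 1]
T2·T1 = [8/5 -6/5 0; -3/10 -2/5 0; 0 0 1]
T3·…·T1 = [-8/5 6/5 0; -3/20 -1/5 0; 0 0 1]
T4·…·T1 = [-211/340 63/85 0; -126/85 82/85 0; 0 0 1]
T5·…·T1 = [-211/340 63/85 0; -797/680 101/170 0; 0 0 1]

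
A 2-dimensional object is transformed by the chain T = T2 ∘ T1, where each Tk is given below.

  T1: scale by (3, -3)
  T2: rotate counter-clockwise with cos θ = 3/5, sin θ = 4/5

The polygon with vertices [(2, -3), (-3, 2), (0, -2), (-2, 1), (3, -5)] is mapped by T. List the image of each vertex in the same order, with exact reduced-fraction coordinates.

T1 scale by (3, -3): (2, -3) → (6, 9); (-3, 2) → (-9, -6); (0, -2) → (0, 6); (-2, 1) → (-6, -3); (3, -5) → (9, 15)
T2 rotate counter-clockwise with cos θ = 3/5, sin θ = 4/5: (6, 9) → (-18/5, 51/5); (-9, -6) → (-3/5, -54/5); (0, 6) → (-24/5, 18/5); (-6, -3) → (-6/5, -33/5); (9, 15) → (-33/5, 81/5)

image vertices: (-18/5, 51/5), (-3/5, -54/5), (-24/5, 18/5), (-6/5, -33/5), (-33/5, 81/5)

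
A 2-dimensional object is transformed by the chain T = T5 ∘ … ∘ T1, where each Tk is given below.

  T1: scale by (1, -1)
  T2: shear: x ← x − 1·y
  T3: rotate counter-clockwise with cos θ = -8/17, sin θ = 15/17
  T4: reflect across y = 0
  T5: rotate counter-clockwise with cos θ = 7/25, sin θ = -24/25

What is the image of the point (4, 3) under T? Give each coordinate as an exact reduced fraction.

T(p) = (-3173/425, -639/425)

T1 scale by (1, -1): (4, 3) → (4, -3)
T2 shear: x ← x − 1·y: (4, -3) → (7, -3)
T3 rotate counter-clockwise with cos θ = -8/17, sin θ = 15/17: (7, -3) → (-11/17, 129/17)
T4 reflect across y = 0: (-11/17, 129/17) → (-11/17, -129/17)
T5 rotate counter-clockwise with cos θ = 7/25, sin θ = -24/25: (-11/17, -129/17) → (-3173/425, -639/425)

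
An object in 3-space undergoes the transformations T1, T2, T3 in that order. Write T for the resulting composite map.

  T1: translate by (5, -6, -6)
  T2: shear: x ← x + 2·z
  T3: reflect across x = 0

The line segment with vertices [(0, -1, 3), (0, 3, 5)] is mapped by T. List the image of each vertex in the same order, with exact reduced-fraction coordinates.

image vertices: (1, -7, -3), (-3, -3, -1)

T1 translate by (5, -6, -6): (0, -1, 3) → (5, -7, -3); (0, 3, 5) → (5, -3, -1)
T2 shear: x ← x + 2·z: (5, -7, -3) → (-1, -7, -3); (5, -3, -1) → (3, -3, -1)
T3 reflect across x = 0: (-1, -7, -3) → (1, -7, -3); (3, -3, -1) → (-3, -3, -1)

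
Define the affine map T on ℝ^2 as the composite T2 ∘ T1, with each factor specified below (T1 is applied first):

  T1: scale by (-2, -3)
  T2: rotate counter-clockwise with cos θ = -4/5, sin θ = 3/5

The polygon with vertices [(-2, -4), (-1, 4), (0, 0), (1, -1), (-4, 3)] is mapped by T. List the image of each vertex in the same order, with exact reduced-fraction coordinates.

image vertices: (-52/5, -36/5), (28/5, 54/5), (0, 0), (-1/5, -18/5), (-1, 12)

T1 scale by (-2, -3): (-2, -4) → (4, 12); (-1, 4) → (2, -12); (0, 0) → (0, 0); (1, -1) → (-2, 3); (-4, 3) → (8, -9)
T2 rotate counter-clockwise with cos θ = -4/5, sin θ = 3/5: (4, 12) → (-52/5, -36/5); (2, -12) → (28/5, 54/5); (0, 0) → (0, 0); (-2, 3) → (-1/5, -18/5); (8, -9) → (-1, 12)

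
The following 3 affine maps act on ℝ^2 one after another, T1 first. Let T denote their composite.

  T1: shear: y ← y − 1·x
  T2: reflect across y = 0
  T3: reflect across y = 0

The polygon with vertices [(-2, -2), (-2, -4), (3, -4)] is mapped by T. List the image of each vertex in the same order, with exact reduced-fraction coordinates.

T1 shear: y ← y − 1·x: (-2, -2) → (-2, 0); (-2, -4) → (-2, -2); (3, -4) → (3, -7)
T2 reflect across y = 0: (-2, 0) → (-2, 0); (-2, -2) → (-2, 2); (3, -7) → (3, 7)
T3 reflect across y = 0: (-2, 0) → (-2, 0); (-2, 2) → (-2, -2); (3, 7) → (3, -7)

image vertices: (-2, 0), (-2, -2), (3, -7)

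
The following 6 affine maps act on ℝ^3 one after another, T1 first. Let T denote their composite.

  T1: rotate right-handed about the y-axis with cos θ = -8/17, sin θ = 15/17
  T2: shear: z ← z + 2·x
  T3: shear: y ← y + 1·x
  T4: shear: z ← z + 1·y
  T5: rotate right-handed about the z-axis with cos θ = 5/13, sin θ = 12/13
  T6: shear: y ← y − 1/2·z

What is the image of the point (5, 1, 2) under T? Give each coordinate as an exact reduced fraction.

T1 rotate right-handed about the y-axis with cos θ = -8/17, sin θ = 15/17: (5, 1, 2) → (-10/17, 1, -91/17)
T2 shear: z ← z + 2·x: (-10/17, 1, -91/17) → (-10/17, 1, -111/17)
T3 shear: y ← y + 1·x: (-10/17, 1, -111/17) → (-10/17, 7/17, -111/17)
T4 shear: z ← z + 1·y: (-10/17, 7/17, -111/17) → (-10/17, 7/17, -104/17)
T5 rotate right-handed about the z-axis with cos θ = 5/13, sin θ = 12/13: (-10/17, 7/17, -104/17) → (-134/221, -5/13, -104/17)
T6 shear: y ← y − 1/2·z: (-134/221, -5/13, -104/17) → (-134/221, 591/221, -104/17)

T(p) = (-134/221, 591/221, -104/17)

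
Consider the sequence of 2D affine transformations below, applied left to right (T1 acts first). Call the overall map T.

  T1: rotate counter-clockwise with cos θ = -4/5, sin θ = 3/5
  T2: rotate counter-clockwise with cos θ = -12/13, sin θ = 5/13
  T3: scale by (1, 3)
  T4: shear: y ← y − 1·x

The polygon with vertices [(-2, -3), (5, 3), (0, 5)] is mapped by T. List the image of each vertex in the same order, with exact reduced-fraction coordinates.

T1 rotate counter-clockwise with cos θ = -4/5, sin θ = 3/5: (-2, -3) → (17/5, 6/5); (5, 3) → (-29/5, 3/5); (0, 5) → (-3, -4)
T2 rotate counter-clockwise with cos θ = -12/13, sin θ = 5/13: (17/5, 6/5) → (-18/5, 1/5); (-29/5, 3/5) → (333/65, -181/65); (-3, -4) → (56/13, 33/13)
T3 scale by (1, 3): (-18/5, 1/5) → (-18/5, 3/5); (333/65, -181/65) → (333/65, -543/65); (56/13, 33/13) → (56/13, 99/13)
T4 shear: y ← y − 1·x: (-18/5, 3/5) → (-18/5, 21/5); (333/65, -543/65) → (333/65, -876/65); (56/13, 99/13) → (56/13, 43/13)

image vertices: (-18/5, 21/5), (333/65, -876/65), (56/13, 43/13)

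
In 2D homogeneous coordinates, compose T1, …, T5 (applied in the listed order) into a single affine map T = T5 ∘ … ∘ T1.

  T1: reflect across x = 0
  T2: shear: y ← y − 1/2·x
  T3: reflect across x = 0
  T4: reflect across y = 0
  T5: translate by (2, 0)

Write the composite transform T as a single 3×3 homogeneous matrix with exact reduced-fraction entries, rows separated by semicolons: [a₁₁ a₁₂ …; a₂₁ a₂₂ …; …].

T1 = [-1 0 0; 0 1 0; 0 0 1]
T2·T1 = [-1 0 0; 1/2 1 0; 0 0 1]
T3·…·T1 = [1 0 0; 1/2 1 0; 0 0 1]
T4·…·T1 = [1 0 0; -1/2 -1 0; 0 0 1]
T5·…·T1 = [1 0 2; -1/2 -1 0; 0 0 1]

T = [1 0 2; -1/2 -1 0; 0 0 1]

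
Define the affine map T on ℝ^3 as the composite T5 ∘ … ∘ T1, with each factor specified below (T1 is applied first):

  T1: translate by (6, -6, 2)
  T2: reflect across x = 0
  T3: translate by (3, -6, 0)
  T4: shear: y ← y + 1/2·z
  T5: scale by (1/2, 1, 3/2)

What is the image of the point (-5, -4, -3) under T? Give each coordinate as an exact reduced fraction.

T1 translate by (6, -6, 2): (-5, -4, -3) → (1, -10, -1)
T2 reflect across x = 0: (1, -10, -1) → (-1, -10, -1)
T3 translate by (3, -6, 0): (-1, -10, -1) → (2, -16, -1)
T4 shear: y ← y + 1/2·z: (2, -16, -1) → (2, -33/2, -1)
T5 scale by (1/2, 1, 3/2): (2, -33/2, -1) → (1, -33/2, -3/2)

T(p) = (1, -33/2, -3/2)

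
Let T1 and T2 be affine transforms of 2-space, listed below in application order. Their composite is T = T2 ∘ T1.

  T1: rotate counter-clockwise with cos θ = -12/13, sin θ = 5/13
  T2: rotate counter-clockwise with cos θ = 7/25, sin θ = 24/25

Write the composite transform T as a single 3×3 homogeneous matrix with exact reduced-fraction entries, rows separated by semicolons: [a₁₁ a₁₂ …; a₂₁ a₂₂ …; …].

T = [-204/325 253/325 0; -253/325 -204/325 0; 0 0 1]

T1 = [-12/13 -5/13 0; 5/13 -12/13 0; 0 0 1]
T2·T1 = [-204/325 253/325 0; -253/325 -204/325 0; 0 0 1]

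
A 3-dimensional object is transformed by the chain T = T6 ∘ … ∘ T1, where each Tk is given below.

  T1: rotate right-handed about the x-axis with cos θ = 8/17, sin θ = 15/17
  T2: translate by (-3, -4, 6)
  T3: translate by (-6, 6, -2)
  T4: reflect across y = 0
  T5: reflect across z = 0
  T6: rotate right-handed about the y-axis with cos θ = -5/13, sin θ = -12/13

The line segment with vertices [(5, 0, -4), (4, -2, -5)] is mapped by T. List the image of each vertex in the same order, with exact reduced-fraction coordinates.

image vertices: (772/221, -94/17, -636/221), (401/221, -93/17, -1030/221)

T1 rotate right-handed about the x-axis with cos θ = 8/17, sin θ = 15/17: (5, 0, -4) → (5, 60/17, -32/17); (4, -2, -5) → (4, 59/17, -70/17)
T2 translate by (-3, -4, 6): (5, 60/17, -32/17) → (2, -8/17, 70/17); (4, 59/17, -70/17) → (1, -9/17, 32/17)
T3 translate by (-6, 6, -2): (2, -8/17, 70/17) → (-4, 94/17, 36/17); (1, -9/17, 32/17) → (-5, 93/17, -2/17)
T4 reflect across y = 0: (-4, 94/17, 36/17) → (-4, -94/17, 36/17); (-5, 93/17, -2/17) → (-5, -93/17, -2/17)
T5 reflect across z = 0: (-4, -94/17, 36/17) → (-4, -94/17, -36/17); (-5, -93/17, -2/17) → (-5, -93/17, 2/17)
T6 rotate right-handed about the y-axis with cos θ = -5/13, sin θ = -12/13: (-4, -94/17, -36/17) → (772/221, -94/17, -636/221); (-5, -93/17, 2/17) → (401/221, -93/17, -1030/221)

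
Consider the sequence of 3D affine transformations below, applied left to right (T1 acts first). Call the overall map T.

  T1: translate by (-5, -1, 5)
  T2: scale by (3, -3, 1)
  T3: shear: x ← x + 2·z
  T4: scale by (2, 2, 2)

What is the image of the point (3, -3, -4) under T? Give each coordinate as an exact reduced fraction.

T1 translate by (-5, -1, 5): (3, -3, -4) → (-2, -4, 1)
T2 scale by (3, -3, 1): (-2, -4, 1) → (-6, 12, 1)
T3 shear: x ← x + 2·z: (-6, 12, 1) → (-4, 12, 1)
T4 scale by (2, 2, 2): (-4, 12, 1) → (-8, 24, 2)

T(p) = (-8, 24, 2)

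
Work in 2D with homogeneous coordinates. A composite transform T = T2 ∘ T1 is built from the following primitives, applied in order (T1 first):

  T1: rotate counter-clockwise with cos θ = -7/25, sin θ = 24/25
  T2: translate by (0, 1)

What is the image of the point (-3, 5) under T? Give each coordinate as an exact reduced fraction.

T(p) = (-99/25, -82/25)

T1 rotate counter-clockwise with cos θ = -7/25, sin θ = 24/25: (-3, 5) → (-99/25, -107/25)
T2 translate by (0, 1): (-99/25, -107/25) → (-99/25, -82/25)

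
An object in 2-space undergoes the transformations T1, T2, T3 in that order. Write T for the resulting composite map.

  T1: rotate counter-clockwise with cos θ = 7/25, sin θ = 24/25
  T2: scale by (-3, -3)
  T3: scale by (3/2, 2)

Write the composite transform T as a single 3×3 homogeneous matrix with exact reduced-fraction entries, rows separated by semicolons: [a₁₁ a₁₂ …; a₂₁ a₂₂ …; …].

T = [-63/50 108/25 0; -144/25 -42/25 0; 0 0 1]

T1 = [7/25 -24/25 0; 24/25 7/25 0; 0 0 1]
T2·T1 = [-21/25 72/25 0; -72/25 -21/25 0; 0 0 1]
T3·…·T1 = [-63/50 108/25 0; -144/25 -42/25 0; 0 0 1]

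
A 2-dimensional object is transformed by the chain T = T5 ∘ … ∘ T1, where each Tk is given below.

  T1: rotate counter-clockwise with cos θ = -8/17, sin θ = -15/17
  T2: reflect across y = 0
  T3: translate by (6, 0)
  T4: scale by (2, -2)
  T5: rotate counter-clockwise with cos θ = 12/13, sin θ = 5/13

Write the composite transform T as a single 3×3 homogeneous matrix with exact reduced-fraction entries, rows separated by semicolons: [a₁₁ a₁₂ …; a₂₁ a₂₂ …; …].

T1 = [-8/17 15/17 0; -15/17 -8/17 0; 0 0 1]
T2·T1 = [-8/17 15/17 0; 15/17 8/17 0; 0 0 1]
T3·…·T1 = [-8/17 15/17 6; 15/17 8/17 0; 0 0 1]
T4·…·T1 = [-16/17 30/17 12; -30/17 -16/17 0; 0 0 1]
T5·…·T1 = [-42/221 440/221 144/13; -440/221 -42/221 60/13; 0 0 1]

T = [-42/221 440/221 144/13; -440/221 -42/221 60/13; 0 0 1]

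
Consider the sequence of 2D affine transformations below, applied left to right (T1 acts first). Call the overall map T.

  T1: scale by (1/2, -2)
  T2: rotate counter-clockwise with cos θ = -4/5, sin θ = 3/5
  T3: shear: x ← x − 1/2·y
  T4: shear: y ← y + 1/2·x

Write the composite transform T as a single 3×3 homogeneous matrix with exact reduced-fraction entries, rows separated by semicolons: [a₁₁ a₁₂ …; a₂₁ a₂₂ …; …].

T = [-11/20 2/5 0; 1/40 9/5 0; 0 0 1]

T1 = [1/2 0 0; 0 -2 0; 0 0 1]
T2·T1 = [-2/5 6/5 0; 3/10 8/5 0; 0 0 1]
T3·…·T1 = [-11/20 2/5 0; 3/10 8/5 0; 0 0 1]
T4·…·T1 = [-11/20 2/5 0; 1/40 9/5 0; 0 0 1]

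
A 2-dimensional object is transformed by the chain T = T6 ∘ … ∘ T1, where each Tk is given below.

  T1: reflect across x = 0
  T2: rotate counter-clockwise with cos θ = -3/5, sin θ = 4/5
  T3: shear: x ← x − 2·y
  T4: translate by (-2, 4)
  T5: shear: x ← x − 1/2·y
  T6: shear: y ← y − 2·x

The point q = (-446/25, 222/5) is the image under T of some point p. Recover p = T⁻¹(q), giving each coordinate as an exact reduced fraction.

T1 = [-1 0 0; 0 1 0; 0 0 1]
T2·T1 = [3/5 -4/5 0; -4/5 -3/5 0; 0 0 1]
T3·…·T1 = [11/5 2/5 0; -4/5 -3/5 0; 0 0 1]
T4·…·T1 = [11/5 2/5 -2; -4/5 -3/5 4; 0 0 1]
T5·…·T1 = [13/5 7/10 -4; -4/5 -3/5 4; 0 0 1]
T6·…·T1 = [13/5 7/10 -4; -6 -2 12; 0 0 1]
det M = -1; M⁻¹ = [2 7/10 -2/5; -6 -13/5 36/5; 0 0 1]
M⁻¹ · (-446/25, 222/5)ᵀ = (-5, -6/5)ᵀ

p = (-5, -6/5)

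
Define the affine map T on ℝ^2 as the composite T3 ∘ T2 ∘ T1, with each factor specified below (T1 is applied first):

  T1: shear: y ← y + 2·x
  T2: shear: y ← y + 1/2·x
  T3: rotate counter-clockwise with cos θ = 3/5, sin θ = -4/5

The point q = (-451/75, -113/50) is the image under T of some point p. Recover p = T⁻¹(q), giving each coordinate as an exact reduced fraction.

T1 = [1 0 0; 2 1 0; 0 0 1]
T2·T1 = [1 0 0; 5/2 1 0; 0 0 1]
T3·…·T1 = [13/5 4/5 0; 7/10 3/5 0; 0 0 1]
det M = 1; M⁻¹ = [3/5 -4/5 0; -7/10 13/5 0; 0 0 1]
M⁻¹ · (-451/75, -113/50)ᵀ = (-9/5, -5/3)ᵀ

p = (-9/5, -5/3)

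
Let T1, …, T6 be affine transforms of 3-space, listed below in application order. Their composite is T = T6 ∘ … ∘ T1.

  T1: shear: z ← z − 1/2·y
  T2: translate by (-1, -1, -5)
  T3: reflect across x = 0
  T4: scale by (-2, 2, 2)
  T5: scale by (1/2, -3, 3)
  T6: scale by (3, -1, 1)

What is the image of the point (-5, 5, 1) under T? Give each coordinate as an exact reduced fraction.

T1 shear: z ← z − 1/2·y: (-5, 5, 1) → (-5, 5, -3/2)
T2 translate by (-1, -1, -5): (-5, 5, -3/2) → (-6, 4, -13/2)
T3 reflect across x = 0: (-6, 4, -13/2) → (6, 4, -13/2)
T4 scale by (-2, 2, 2): (6, 4, -13/2) → (-12, 8, -13)
T5 scale by (1/2, -3, 3): (-12, 8, -13) → (-6, -24, -39)
T6 scale by (3, -1, 1): (-6, -24, -39) → (-18, 24, -39)

T(p) = (-18, 24, -39)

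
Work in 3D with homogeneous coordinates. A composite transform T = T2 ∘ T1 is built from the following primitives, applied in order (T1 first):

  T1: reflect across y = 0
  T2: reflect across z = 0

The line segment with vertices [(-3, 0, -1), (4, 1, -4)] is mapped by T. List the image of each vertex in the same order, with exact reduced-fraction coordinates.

T1 reflect across y = 0: (-3, 0, -1) → (-3, 0, -1); (4, 1, -4) → (4, -1, -4)
T2 reflect across z = 0: (-3, 0, -1) → (-3, 0, 1); (4, -1, -4) → (4, -1, 4)

image vertices: (-3, 0, 1), (4, -1, 4)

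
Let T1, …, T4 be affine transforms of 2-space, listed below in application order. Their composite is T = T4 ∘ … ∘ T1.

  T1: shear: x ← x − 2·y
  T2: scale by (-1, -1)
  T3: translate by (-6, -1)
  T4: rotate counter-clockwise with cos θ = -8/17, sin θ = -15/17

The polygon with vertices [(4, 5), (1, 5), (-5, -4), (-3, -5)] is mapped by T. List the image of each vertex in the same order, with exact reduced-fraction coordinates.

T1 shear: x ← x − 2·y: (4, 5) → (-6, 5); (1, 5) → (-9, 5); (-5, -4) → (3, -4); (-3, -5) → (7, -5)
T2 scale by (-1, -1): (-6, 5) → (6, -5); (-9, 5) → (9, -5); (3, -4) → (-3, 4); (7, -5) → (-7, 5)
T3 translate by (-6, -1): (6, -5) → (0, -6); (9, -5) → (3, -6); (-3, 4) → (-9, 3); (-7, 5) → (-13, 4)
T4 rotate counter-clockwise with cos θ = -8/17, sin θ = -15/17: (0, -6) → (-90/17, 48/17); (3, -6) → (-114/17, 3/17); (-9, 3) → (117/17, 111/17); (-13, 4) → (164/17, 163/17)

image vertices: (-90/17, 48/17), (-114/17, 3/17), (117/17, 111/17), (164/17, 163/17)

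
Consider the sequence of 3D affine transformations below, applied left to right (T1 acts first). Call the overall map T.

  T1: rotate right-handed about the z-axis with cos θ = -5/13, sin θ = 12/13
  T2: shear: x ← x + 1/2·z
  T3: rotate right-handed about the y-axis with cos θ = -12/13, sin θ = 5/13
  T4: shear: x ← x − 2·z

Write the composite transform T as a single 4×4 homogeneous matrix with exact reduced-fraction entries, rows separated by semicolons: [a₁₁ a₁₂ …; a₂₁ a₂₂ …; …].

T1 = [-5/13 -12/13 0 0; 12/13 -5/13 0 0; 0 0 1 0; 0 0 0 1]
T2·T1 = [-5/13 -12/13 1/2 0; 12/13 -5/13 0 0; 0 0 1 0; 0 0 0 1]
T3·…·T1 = [60/169 144/169 -1/13 0; 12/13 -5/13 0 0; 25/169 60/169 -29/26 0; 0 0 0 1]
T4·…·T1 = [10/169 24/169 28/13 0; 12/13 -5/13 0 0; 25/169 60/169 -29/26 0; 0 0 0 1]

T = [10/169 24/169 28/13 0; 12/13 -5/13 0 0; 25/169 60/169 -29/26 0; 0 0 0 1]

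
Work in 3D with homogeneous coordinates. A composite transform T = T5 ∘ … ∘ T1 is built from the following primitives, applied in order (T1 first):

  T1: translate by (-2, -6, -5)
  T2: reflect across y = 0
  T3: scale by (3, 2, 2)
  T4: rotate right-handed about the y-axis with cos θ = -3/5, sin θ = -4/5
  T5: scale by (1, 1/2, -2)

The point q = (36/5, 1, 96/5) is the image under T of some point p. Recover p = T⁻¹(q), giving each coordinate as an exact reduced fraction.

p = (-2, 5, 5)

T1 = [1 0 0 -2; 0 1 0 -6; 0 0 1 -5; 0 0 0 1]
T2·T1 = [1 0 0 -2; 0 -1 0 6; 0 0 1 -5; 0 0 0 1]
T3·…·T1 = [3 0 0 -6; 0 -2 0 12; 0 0 2 -10; 0 0 0 1]
T4·…·T1 = [-9/5 0 -8/5 58/5; 0 -2 0 12; 12/5 0 -6/5 6/5; 0 0 0 1]
T5·…·T1 = [-9/5 0 -8/5 58/5; 0 -1 0 6; -24/5 0 12/5 -12/5; 0 0 0 1]
det M = 12; M⁻¹ = [-1/5 0 -2/15 2; 0 -1 0 6; -2/5 0 3/20 5; 0 0 0 1]
M⁻¹ · (36/5, 1, 96/5)ᵀ = (-2, 5, 5)ᵀ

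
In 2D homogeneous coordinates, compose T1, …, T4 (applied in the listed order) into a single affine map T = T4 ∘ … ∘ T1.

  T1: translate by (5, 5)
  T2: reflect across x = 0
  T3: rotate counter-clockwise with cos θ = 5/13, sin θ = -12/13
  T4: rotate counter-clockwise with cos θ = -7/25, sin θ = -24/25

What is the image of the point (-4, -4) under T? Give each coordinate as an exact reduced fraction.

T1 translate by (5, 5): (-4, -4) → (1, 1)
T2 reflect across x = 0: (1, 1) → (-1, 1)
T3 rotate counter-clockwise with cos θ = 5/13, sin θ = -12/13: (-1, 1) → (7/13, 17/13)
T4 rotate counter-clockwise with cos θ = -7/25, sin θ = -24/25: (7/13, 17/13) → (359/325, -287/325)

T(p) = (359/325, -287/325)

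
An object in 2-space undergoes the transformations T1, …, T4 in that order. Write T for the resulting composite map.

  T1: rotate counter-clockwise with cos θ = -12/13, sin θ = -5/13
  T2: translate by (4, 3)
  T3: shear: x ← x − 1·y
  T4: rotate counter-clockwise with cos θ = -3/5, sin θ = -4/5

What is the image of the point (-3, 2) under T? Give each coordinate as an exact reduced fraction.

T1 rotate counter-clockwise with cos θ = -12/13, sin θ = -5/13: (-3, 2) → (46/13, -9/13)
T2 translate by (4, 3): (46/13, -9/13) → (98/13, 30/13)
T3 shear: x ← x − 1·y: (98/13, 30/13) → (68/13, 30/13)
T4 rotate counter-clockwise with cos θ = -3/5, sin θ = -4/5: (68/13, 30/13) → (-84/65, -362/65)

T(p) = (-84/65, -362/65)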